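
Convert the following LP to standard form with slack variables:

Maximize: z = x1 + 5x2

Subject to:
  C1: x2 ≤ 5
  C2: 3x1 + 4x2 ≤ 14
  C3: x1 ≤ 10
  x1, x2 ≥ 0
max z = x1 + 5x2

s.t.
  x2 + s1 = 5
  3x1 + 4x2 + s2 = 14
  x1 + s3 = 10
  x1, x2, s1, s2, s3 ≥ 0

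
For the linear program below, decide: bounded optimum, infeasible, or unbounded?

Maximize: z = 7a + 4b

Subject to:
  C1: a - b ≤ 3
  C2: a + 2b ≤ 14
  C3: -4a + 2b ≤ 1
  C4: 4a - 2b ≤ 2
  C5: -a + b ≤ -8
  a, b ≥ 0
C1 requires a - b ≤ 3, while C5 (-a + b ≤ -8) is equivalent to a - b ≥ 8. Together they would need 8 ≤ a - b ≤ 3, which is impossible since 8 > 3. No point satisfies all constraints.

Infeasible — the constraint set is empty.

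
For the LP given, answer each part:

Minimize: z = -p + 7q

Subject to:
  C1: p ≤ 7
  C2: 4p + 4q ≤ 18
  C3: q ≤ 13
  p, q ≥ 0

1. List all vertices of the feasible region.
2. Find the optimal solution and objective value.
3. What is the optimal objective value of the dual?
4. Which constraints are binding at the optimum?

1. (0, 0), (4.5, 0), (0, 4.5)
2. p = 4.5, q = 0, z = -4.5
3. -4.5 (by strong duality, equal to the primal optimum)
4. C2, q ≥ 0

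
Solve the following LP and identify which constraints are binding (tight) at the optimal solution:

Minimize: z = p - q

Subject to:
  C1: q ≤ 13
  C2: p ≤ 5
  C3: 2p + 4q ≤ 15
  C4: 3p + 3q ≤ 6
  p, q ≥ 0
Optimal: p = 0, q = 2
Binding: C4, p ≥ 0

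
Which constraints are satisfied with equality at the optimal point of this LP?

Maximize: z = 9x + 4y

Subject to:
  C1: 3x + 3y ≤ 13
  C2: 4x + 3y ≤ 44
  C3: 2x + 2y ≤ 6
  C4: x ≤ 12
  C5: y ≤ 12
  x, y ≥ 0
Optimal: x = 3, y = 0
Binding: C3, y ≥ 0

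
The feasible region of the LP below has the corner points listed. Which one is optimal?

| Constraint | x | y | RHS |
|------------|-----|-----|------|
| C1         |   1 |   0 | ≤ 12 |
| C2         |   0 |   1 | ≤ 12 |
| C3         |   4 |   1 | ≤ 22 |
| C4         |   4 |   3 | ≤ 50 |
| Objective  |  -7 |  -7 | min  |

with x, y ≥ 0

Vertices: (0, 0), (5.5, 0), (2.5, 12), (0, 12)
Evaluating z = -7x - 7y at each vertex:
  (0, 0): z = 0
  (5.5, 0): z = -38.5
  (2.5, 12): z = -101.5
  (0, 12): z = -84

The smallest value is z = -101.5, attained at (2.5, 12).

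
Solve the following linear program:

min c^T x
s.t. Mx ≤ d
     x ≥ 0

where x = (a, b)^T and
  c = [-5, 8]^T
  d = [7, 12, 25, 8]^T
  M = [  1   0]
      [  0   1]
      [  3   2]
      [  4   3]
Each vertex is the intersection of two constraint boundaries that also satisfies all remaining constraints:
  a = 0 and b = 0 → (0, 0)
  4a + 3b = 8 and b = 0 → (2, 0)
  4a + 3b = 8 and a = 0 → (0, 2.667)

Evaluating z = -5a + 8b at each vertex:
  (0, 0): z = 0
  (2, 0): z = -10
  (0, 2.667): z = 21.33

The minimum is at (2, 0) with z = -10.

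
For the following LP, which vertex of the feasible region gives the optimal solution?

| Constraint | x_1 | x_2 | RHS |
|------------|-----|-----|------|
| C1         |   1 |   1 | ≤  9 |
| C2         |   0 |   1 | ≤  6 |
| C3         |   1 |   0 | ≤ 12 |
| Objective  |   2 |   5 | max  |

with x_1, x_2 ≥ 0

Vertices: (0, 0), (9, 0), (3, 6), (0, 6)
Evaluating z = 2x_1 + 5x_2 at each vertex:
  (0, 0): z = 0
  (9, 0): z = 18
  (3, 6): z = 36
  (0, 6): z = 30

The largest value is z = 36, attained at (3, 6).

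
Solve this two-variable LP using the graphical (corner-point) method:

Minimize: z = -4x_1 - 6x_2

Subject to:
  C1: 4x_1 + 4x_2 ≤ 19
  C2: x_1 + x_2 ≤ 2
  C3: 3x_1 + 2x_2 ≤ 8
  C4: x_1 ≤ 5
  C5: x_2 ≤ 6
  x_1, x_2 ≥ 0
Each vertex is the intersection of two constraint boundaries that also satisfies all remaining constraints:
  x_1 = 0 and x_2 = 0 → (0, 0)
  x_1 + x_2 = 2 and x_2 = 0 → (2, 0)
  x_1 + x_2 = 2 and x_1 = 0 → (0, 2)

Evaluating z = -4x_1 - 6x_2 at each vertex:
  (0, 0): z = 0
  (2, 0): z = -8
  (0, 2): z = -12

The minimum is at (0, 2) with z = -12.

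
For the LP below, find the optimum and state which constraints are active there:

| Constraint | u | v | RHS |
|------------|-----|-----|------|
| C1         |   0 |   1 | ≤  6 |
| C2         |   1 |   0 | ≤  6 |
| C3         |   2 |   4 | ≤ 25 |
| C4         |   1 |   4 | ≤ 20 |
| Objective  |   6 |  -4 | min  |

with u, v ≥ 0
Optimal: u = 0, v = 5
Slack at optimum:
  C1: slack = 1
  C2: slack = 6
  C3: slack = 5
  C4: slack = 0 (binding)
  u ≥ 0: u = 0 (binding)
  v ≥ 0: v = 5
Binding constraints: C4, u ≥ 0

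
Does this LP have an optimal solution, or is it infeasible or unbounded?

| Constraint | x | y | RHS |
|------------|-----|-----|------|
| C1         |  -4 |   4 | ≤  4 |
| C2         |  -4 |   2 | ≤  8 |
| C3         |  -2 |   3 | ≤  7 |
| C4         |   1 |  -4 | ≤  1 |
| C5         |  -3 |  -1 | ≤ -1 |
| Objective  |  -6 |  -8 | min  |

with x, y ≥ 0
Feasible point: (0, 1) satisfies every constraint, so the LP is feasible.
Direction d = (3, 2): for each constraint row a, a·d ≤ 0 —
  (-4)(3) + (4)(2) = -4 ≤ 0
  (-4)(3) + (2)(2) = -8 ≤ 0
  (-2)(3) + (3)(2) = 0 ≤ 0
  (1)(3) + (-4)(2) = -5 ≤ 0
  (-3)(3) + (-1)(2) = -11 ≤ 0
and d ≥ 0, so (0, 1) + t·d stays feasible for every t ≥ 0. Along this ray z = -6x - 8y changes by -34 per unit t, so z → −∞.

Unbounded — the objective can decrease without bound over the feasible region.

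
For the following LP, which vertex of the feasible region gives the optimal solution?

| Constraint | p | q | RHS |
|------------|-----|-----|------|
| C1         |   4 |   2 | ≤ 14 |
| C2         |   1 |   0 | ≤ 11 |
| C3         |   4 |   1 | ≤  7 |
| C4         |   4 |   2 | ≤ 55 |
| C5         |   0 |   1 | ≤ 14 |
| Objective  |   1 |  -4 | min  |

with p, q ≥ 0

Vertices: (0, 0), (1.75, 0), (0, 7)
(0, 7) with z = -28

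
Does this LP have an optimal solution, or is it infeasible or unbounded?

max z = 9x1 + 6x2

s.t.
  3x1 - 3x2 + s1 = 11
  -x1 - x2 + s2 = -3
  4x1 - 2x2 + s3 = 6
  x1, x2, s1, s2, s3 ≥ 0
Feasible point: (0, 3) satisfies every constraint, so the LP is feasible.
Direction d = (0, 1): for each constraint row a, a·d ≤ 0 —
  (3)(0) + (-3)(1) = -3 ≤ 0
  (-1)(0) + (-1)(1) = -1 ≤ 0
  (4)(0) + (-2)(1) = -2 ≤ 0
and d ≥ 0, so (0, 3) + t·d stays feasible for every t ≥ 0. Along this ray z = 9x1 + 6x2 changes by 6 per unit t, so z → +∞.

Unbounded: there is a feasible ray along which z → +∞.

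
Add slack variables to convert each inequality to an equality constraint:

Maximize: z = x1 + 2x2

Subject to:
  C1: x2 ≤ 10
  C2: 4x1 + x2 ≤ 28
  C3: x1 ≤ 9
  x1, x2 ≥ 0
max z = x1 + 2x2

s.t.
  x2 + s1 = 10
  4x1 + x2 + s2 = 28
  x1 + s3 = 9
  x1, x2, s1, s2, s3 ≥ 0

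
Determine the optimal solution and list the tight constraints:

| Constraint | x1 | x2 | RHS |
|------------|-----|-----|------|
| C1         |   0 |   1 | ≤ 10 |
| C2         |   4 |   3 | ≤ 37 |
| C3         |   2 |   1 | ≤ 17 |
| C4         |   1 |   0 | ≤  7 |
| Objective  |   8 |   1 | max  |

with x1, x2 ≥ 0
Optimal: x1 = 7, x2 = 3
Slack at optimum:
  C1: slack = 7
  C2: slack = 0 (binding)
  C3: slack = 0 (binding)
  C4: slack = 0 (binding)
  x1 ≥ 0: x1 = 7
  x2 ≥ 0: x2 = 3
Binding constraints: C2, C3, C4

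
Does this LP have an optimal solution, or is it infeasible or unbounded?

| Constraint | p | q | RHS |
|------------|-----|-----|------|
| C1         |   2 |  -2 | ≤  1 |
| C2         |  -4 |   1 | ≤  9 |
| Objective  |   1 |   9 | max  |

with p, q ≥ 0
Feasible point: (0, 0) satisfies every constraint, so the LP is feasible.
Direction d = (1, 1): for each constraint row a, a·d ≤ 0 —
  (2)(1) + (-2)(1) = 0 ≤ 0
  (-4)(1) + (1)(1) = -3 ≤ 0
and d ≥ 0, so (0, 0) + t·d stays feasible for every t ≥ 0. Along this ray z = p + 9q changes by 10 per unit t, so z → +∞.

Unbounded: there is a feasible ray along which z → +∞.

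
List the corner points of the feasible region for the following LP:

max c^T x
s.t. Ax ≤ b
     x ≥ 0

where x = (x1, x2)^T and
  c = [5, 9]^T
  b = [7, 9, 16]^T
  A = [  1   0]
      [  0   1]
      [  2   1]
Each vertex is the intersection of two constraint boundaries that also satisfies all remaining constraints:
  x1 = 0 and x2 = 0 → (0, 0)
  x1 = 7 and x2 = 0 → (7, 0)
  x1 = 7 and 2x1 + x2 = 16 → (7, 2)
  x2 = 9 and 2x1 + x2 = 16 → (3.5, 9)
  x2 = 9 and x1 = 0 → (0, 9)

Vertices: (0, 0), (7, 0), (7, 2), (3.5, 9), (0, 9)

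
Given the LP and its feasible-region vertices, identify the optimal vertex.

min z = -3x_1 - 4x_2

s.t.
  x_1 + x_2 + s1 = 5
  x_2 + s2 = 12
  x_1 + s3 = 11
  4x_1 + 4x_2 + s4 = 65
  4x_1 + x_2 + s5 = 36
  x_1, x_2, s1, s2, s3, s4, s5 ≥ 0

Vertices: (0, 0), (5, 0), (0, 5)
(0, 5) with z = -20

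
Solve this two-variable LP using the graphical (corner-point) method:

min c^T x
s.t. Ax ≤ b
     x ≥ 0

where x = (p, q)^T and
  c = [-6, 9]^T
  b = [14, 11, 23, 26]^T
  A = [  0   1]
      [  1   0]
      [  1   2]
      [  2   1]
p = 11, q = 0, z = -66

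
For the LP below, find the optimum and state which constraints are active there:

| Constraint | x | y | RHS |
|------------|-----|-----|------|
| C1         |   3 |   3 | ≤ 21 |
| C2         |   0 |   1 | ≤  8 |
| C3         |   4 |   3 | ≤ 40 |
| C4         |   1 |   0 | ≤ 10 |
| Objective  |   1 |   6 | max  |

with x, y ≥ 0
Optimal: x = 0, y = 7
Slack at optimum:
  C1: slack = 0 (binding)
  C2: slack = 1
  C3: slack = 19
  C4: slack = 10
  x ≥ 0: x = 0 (binding)
  y ≥ 0: y = 7
Binding constraints: C1, x ≥ 0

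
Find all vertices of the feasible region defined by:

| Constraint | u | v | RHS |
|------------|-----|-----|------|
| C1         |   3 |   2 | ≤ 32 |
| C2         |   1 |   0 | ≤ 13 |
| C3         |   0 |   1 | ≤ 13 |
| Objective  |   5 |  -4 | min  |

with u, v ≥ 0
Each vertex is the intersection of two constraint boundaries that also satisfies all remaining constraints:
  u = 0 and v = 0 → (0, 0)
  3u + 2v = 32 and v = 0 → (10.67, 0)
  3u + 2v = 32 and v = 13 → (2, 13)
  v = 13 and u = 0 → (0, 13)

Vertices: (0, 0), (10.67, 0), (2, 13), (0, 13)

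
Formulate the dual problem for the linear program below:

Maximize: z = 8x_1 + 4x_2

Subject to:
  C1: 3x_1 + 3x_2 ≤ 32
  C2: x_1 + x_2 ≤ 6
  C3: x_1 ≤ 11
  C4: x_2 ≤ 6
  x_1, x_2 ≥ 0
Minimize: z = 32y1 + 6y2 + 11y3 + 6y4

Subject to:
  C1: -3y1 - y2 - y3 ≤ -8
  C2: -3y1 - y2 - y4 ≤ -4
  y1, y2, y3, y4 ≥ 0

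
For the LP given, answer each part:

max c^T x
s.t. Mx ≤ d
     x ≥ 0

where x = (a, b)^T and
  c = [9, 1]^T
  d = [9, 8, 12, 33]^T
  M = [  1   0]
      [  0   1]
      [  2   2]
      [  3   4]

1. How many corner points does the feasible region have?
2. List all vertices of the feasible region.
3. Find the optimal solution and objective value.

1. 3
2. (0, 0), (6, 0), (0, 6)
3. a = 6, b = 0, z = 54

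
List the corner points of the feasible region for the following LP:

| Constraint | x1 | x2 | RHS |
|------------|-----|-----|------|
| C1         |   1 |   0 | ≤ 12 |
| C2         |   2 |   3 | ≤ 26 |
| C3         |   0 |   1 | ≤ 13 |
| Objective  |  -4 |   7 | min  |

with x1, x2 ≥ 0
Each vertex is the intersection of two constraint boundaries that also satisfies all remaining constraints:
  x1 = 0 and x2 = 0 → (0, 0)
  x1 = 12 and x2 = 0 → (12, 0)
  x1 = 12 and 2x1 + 3x2 = 26 → (12, 0.6667)
  2x1 + 3x2 = 26 and x1 = 0 → (0, 8.667)

Vertices: (0, 0), (12, 0), (12, 0.6667), (0, 8.667)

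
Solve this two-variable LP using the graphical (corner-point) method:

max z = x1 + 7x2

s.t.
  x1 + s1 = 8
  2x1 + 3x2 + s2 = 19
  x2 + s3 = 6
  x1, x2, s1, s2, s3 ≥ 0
x1 = 0.5, x2 = 6, z = 42.5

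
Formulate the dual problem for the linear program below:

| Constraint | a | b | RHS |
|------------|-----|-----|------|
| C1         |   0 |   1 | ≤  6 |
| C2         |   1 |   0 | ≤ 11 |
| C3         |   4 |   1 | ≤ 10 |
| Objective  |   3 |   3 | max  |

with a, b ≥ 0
Minimize: z = 6y1 + 11y2 + 10y3

Subject to:
  C1: -y2 - 4y3 ≤ -3
  C2: -y1 - y3 ≤ -3
  y1, y2, y3 ≥ 0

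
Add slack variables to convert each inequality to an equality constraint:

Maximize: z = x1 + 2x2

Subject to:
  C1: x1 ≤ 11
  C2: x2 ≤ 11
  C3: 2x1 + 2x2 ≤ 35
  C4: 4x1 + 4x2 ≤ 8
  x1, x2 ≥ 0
max z = x1 + 2x2

s.t.
  x1 + s1 = 11
  x2 + s2 = 11
  2x1 + 2x2 + s3 = 35
  4x1 + 4x2 + s4 = 8
  x1, x2, s1, s2, s3, s4 ≥ 0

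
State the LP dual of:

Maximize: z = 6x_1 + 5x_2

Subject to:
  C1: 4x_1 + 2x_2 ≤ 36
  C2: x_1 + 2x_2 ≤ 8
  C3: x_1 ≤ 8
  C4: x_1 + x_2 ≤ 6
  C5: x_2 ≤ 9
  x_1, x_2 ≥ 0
Minimize: z = 36y1 + 8y2 + 8y3 + 6y4 + 9y5

Subject to:
  C1: -4y1 - y2 - y3 - y4 ≤ -6
  C2: -2y1 - 2y2 - y4 - y5 ≤ -5
  y1, y2, y3, y4, y5 ≥ 0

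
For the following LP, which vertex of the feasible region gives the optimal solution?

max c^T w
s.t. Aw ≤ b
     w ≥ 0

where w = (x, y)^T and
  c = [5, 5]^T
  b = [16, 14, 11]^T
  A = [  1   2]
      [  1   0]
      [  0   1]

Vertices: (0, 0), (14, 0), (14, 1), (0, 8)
Evaluating z = 5x + 5y at each vertex:
  (0, 0): z = 0
  (14, 0): z = 70
  (14, 1): z = 75
  (0, 8): z = 40

The largest value is z = 75, attained at (14, 1).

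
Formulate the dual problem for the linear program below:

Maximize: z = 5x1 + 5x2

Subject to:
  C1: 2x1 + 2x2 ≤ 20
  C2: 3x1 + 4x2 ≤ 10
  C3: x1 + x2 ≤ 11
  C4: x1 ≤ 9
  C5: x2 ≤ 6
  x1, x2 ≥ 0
Minimize: z = 20y1 + 10y2 + 11y3 + 9y4 + 6y5

Subject to:
  C1: -2y1 - 3y2 - y3 - y4 ≤ -5
  C2: -2y1 - 4y2 - y3 - y5 ≤ -5
  y1, y2, y3, y4, y5 ≥ 0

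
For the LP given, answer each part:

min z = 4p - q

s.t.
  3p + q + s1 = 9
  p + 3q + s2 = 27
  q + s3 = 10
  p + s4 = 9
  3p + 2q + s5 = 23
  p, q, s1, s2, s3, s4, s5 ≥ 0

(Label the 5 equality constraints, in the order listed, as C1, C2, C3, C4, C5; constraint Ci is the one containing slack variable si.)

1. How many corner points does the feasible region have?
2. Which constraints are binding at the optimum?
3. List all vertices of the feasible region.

1. 3
2. C1, C2, p ≥ 0
3. (0, 0), (3, 0), (0, 9)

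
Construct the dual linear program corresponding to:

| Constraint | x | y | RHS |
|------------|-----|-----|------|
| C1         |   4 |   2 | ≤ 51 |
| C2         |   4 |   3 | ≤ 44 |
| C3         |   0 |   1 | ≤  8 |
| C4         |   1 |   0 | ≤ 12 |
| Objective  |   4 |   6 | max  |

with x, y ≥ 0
Minimize: z = 51y1 + 44y2 + 8y3 + 12y4

Subject to:
  C1: -4y1 - 4y2 - y4 ≤ -4
  C2: -2y1 - 3y2 - y3 ≤ -6
  y1, y2, y3, y4 ≥ 0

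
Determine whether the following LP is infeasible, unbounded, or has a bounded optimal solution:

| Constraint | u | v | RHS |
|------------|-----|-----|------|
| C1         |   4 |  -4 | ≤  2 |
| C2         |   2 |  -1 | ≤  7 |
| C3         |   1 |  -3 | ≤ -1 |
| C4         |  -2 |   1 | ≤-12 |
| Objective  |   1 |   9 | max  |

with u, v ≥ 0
C2 requires 2u - v ≤ 7, while C4 (-2u + v ≤ -12) is equivalent to 2u - v ≥ 12. Together they would need 12 ≤ 2u - v ≤ 7, which is impossible since 12 > 7. No point satisfies all constraints.

The feasible region is empty; the LP is infeasible.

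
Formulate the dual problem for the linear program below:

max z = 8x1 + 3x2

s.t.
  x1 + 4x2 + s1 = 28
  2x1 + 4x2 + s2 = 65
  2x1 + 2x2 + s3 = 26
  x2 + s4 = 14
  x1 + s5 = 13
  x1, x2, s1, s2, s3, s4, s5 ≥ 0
Minimize: z = 28y1 + 65y2 + 26y3 + 14y4 + 13y5

Subject to:
  C1: -y1 - 2y2 - 2y3 - y5 ≤ -8
  C2: -4y1 - 4y2 - 2y3 - y4 ≤ -3
  y1, y2, y3, y4, y5 ≥ 0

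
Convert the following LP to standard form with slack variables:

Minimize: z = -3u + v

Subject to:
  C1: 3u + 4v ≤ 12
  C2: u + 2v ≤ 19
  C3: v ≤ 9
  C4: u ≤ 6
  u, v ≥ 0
min z = -3u + v

s.t.
  3u + 4v + s1 = 12
  u + 2v + s2 = 19
  v + s3 = 9
  u + s4 = 6
  u, v, s1, s2, s3, s4 ≥ 0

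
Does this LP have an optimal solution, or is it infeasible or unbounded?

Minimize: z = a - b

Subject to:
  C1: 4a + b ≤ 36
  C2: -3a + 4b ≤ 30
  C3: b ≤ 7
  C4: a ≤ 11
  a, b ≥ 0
The point (0, 7) satisfies every constraint, so the LP is feasible; the constraints give a ≤ 11 and b ≤ 7, which with a, b ≥ 0 keep the feasible region inside a bounded box. A feasible, bounded LP attains a finite optimum at a vertex.

The LP has an optimal solution: (0, 7) with z = -7.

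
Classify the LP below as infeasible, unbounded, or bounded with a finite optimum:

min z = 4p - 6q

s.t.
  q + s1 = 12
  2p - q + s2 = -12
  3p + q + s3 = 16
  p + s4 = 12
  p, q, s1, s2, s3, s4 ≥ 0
The point (0, 12) satisfies every constraint, so the LP is feasible; the constraints give p ≤ 12 and q ≤ 12, which with p, q ≥ 0 keep the feasible region inside a bounded box. A feasible, bounded LP attains a finite optimum at a vertex.

Bounded optimum: z* = -72 at (0, 12).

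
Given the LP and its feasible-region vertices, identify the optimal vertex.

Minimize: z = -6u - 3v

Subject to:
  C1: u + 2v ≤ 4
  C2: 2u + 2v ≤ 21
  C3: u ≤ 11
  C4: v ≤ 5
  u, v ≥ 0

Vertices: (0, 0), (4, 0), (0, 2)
(4, 0) with z = -24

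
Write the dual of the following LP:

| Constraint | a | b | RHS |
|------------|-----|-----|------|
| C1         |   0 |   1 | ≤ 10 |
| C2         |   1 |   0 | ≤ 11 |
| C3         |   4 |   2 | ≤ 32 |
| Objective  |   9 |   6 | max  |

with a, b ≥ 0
Minimize: z = 10y1 + 11y2 + 32y3

Subject to:
  C1: -y2 - 4y3 ≤ -9
  C2: -y1 - 2y3 ≤ -6
  y1, y2, y3 ≥ 0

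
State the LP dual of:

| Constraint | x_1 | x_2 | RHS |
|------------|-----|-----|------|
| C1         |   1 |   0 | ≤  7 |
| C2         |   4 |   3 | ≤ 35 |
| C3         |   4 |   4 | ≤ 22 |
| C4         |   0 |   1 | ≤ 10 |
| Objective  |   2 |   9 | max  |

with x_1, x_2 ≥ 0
Minimize: z = 7y1 + 35y2 + 22y3 + 10y4

Subject to:
  C1: -y1 - 4y2 - 4y3 ≤ -2
  C2: -3y2 - 4y3 - y4 ≤ -9
  y1, y2, y3, y4 ≥ 0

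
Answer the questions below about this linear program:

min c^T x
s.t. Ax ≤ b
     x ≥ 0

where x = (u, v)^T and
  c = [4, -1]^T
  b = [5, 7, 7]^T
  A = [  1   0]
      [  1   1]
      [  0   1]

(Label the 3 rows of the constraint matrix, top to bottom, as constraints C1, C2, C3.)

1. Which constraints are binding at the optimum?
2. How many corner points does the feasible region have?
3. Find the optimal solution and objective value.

1. C2, C3, u ≥ 0
2. 4
3. u = 0, v = 7, z = -7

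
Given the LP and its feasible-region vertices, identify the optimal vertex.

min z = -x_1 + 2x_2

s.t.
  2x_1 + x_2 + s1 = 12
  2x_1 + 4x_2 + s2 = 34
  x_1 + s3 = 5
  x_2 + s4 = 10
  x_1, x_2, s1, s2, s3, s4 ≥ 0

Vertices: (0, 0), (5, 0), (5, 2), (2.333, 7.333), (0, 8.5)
Evaluating z = -x_1 + 2x_2 at each vertex:
  (0, 0): z = 0
  (5, 0): z = -5
  (5, 2): z = -1
  (2.333, 7.333): z = 12.33
  (0, 8.5): z = 17

The smallest value is z = -5, attained at (5, 0).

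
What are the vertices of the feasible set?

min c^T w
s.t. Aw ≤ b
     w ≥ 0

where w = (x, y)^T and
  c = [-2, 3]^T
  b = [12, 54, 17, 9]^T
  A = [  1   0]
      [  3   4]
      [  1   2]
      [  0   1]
Each vertex is the intersection of two constraint boundaries that also satisfies all remaining constraints:
  x = 0 and y = 0 → (0, 0)
  x = 12 and y = 0 → (12, 0)
  x = 12 and x + 2y = 17 → (12, 2.5)
  x + 2y = 17 and x = 0 → (0, 8.5)

Vertices: (0, 0), (12, 0), (12, 2.5), (0, 8.5)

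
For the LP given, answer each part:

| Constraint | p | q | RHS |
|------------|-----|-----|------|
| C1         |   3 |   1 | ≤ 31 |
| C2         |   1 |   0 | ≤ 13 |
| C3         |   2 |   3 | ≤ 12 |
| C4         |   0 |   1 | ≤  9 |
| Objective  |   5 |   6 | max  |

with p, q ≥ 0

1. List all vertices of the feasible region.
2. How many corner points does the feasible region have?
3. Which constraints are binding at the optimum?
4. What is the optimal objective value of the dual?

1. (0, 0), (6, 0), (0, 4)
2. 3
3. C3, q ≥ 0
4. 30 (by strong duality, equal to the primal optimum)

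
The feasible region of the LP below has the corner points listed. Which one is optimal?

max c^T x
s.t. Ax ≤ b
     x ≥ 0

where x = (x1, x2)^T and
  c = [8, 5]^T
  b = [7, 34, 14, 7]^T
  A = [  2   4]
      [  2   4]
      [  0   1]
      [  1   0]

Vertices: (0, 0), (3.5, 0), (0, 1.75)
Evaluating z = 8x1 + 5x2 at each vertex:
  (0, 0): z = 0
  (3.5, 0): z = 28
  (0, 1.75): z = 8.75

The largest value is z = 28, attained at (3.5, 0).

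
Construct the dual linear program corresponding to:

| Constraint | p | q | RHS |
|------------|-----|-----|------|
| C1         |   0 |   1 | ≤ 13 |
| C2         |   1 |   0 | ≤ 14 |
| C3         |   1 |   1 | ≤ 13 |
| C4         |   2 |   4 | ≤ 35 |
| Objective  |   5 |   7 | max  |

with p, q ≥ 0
Minimize: z = 13y1 + 14y2 + 13y3 + 35y4

Subject to:
  C1: -y2 - y3 - 2y4 ≤ -5
  C2: -y1 - y3 - 4y4 ≤ -7
  y1, y2, y3, y4 ≥ 0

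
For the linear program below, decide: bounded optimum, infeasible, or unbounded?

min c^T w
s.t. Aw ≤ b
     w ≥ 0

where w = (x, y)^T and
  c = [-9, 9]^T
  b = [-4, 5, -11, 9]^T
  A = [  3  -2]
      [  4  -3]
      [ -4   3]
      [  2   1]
One constraint requires 4x - 3y ≤ 5, while the constraint -4x + 3y ≤ -11 is equivalent to 4x - 3y ≥ 11. Together they would need 11 ≤ 4x - 3y ≤ 5, which is impossible since 11 > 5. No point satisfies all constraints.

Infeasible — the constraint set is empty.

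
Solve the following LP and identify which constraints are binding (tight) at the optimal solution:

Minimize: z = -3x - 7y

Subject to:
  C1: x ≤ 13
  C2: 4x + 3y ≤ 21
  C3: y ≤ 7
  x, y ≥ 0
Optimal: x = 0, y = 7
Slack at optimum:
  C1: slack = 13
  C2: slack = 0 (binding)
  C3: slack = 0 (binding)
  x ≥ 0: x = 0 (binding)
  y ≥ 0: y = 7
Binding constraints: C2, C3, x ≥ 0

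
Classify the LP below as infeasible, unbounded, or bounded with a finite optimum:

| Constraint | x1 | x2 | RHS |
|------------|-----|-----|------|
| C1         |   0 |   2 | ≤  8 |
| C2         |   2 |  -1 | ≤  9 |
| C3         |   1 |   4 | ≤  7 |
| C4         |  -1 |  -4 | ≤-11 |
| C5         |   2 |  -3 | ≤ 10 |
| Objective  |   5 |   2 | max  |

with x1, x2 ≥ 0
C3 requires x1 + 4x2 ≤ 7, while C4 (-x1 - 4x2 ≤ -11) is equivalent to x1 + 4x2 ≥ 11. Together they would need 11 ≤ x1 + 4x2 ≤ 7, which is impossible since 11 > 7. No point satisfies all constraints.

Infeasible — the constraint set is empty.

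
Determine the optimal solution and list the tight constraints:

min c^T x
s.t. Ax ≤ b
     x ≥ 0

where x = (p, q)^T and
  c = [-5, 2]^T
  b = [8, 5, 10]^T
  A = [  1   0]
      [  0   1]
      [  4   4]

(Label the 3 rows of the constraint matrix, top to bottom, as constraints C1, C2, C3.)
Optimal: p = 2.5, q = 0
Slack at optimum:
  C1: slack = 5.5
  C2: slack = 5
  C3: slack = 0 (binding)
  p ≥ 0: p = 2.5
  q ≥ 0: q = 0 (binding)
Binding constraints: C3, q ≥ 0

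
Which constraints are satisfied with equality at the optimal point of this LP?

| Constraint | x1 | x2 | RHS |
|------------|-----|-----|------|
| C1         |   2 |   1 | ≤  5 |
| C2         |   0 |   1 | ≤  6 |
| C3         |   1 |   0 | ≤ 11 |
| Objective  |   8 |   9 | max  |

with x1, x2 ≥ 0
Optimal: x1 = 0, x2 = 5
Slack at optimum:
  C1: slack = 0 (binding)
  C2: slack = 1
  C3: slack = 11
  x1 ≥ 0: x1 = 0 (binding)
  x2 ≥ 0: x2 = 5
Binding constraints: C1, x1 ≥ 0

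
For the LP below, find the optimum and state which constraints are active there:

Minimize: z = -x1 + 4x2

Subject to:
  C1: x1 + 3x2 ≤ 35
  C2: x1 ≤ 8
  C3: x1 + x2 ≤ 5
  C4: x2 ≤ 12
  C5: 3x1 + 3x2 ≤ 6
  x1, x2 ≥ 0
Optimal: x1 = 2, x2 = 0
Binding: C5, x2 ≥ 0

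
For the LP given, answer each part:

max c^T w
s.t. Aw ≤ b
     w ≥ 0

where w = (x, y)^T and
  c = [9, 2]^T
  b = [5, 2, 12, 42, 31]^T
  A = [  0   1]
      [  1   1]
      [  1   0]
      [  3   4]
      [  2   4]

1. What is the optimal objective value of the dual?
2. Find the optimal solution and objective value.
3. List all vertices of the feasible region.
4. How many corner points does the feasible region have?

1. 18 (by strong duality, equal to the primal optimum)
2. x = 2, y = 0, z = 18
3. (0, 0), (2, 0), (0, 2)
4. 3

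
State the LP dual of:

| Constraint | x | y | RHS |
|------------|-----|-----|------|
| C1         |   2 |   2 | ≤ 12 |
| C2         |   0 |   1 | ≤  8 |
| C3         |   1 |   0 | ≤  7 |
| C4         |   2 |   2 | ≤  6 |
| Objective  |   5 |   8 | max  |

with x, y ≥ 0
Minimize: z = 12y1 + 8y2 + 7y3 + 6y4

Subject to:
  C1: -2y1 - y3 - 2y4 ≤ -5
  C2: -2y1 - y2 - 2y4 ≤ -8
  y1, y2, y3, y4 ≥ 0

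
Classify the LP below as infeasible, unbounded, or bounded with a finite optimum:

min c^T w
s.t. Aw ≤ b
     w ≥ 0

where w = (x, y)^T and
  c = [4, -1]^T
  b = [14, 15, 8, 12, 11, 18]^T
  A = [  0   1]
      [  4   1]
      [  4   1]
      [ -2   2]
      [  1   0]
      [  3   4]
The point (0, 4.5) satisfies every constraint, so the LP is feasible; the constraints give x ≤ 11 and y ≤ 14, which with x, y ≥ 0 keep the feasible region inside a bounded box. A feasible, bounded LP attains a finite optimum at a vertex.

Evaluating z = 4x - y at each vertex:
  (0, 0): z = 0
  (2, 0): z = 8
  (1.077, 3.692): z = 0.6154
  (0, 4.5): z = -4.5

Feasible with finite optimum z* = -4.5 at (0, 4.5).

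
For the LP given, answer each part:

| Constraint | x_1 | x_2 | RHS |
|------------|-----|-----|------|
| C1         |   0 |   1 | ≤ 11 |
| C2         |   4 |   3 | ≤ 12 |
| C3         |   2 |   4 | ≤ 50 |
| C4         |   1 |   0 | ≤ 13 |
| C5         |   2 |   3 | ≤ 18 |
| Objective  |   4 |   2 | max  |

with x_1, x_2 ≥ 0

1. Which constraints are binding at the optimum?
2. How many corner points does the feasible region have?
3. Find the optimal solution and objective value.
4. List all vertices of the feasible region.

1. C2, x_2 ≥ 0
2. 3
3. x_1 = 3, x_2 = 0, z = 12
4. (0, 0), (3, 0), (0, 4)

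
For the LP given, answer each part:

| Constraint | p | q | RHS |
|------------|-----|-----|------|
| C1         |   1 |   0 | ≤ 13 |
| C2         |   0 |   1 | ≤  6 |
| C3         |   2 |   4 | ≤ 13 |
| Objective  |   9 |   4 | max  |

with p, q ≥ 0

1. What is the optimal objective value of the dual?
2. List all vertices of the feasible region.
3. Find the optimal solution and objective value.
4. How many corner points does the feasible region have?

1. 58.5 (by strong duality, equal to the primal optimum)
2. (0, 0), (6.5, 0), (0, 3.25)
3. p = 6.5, q = 0, z = 58.5
4. 3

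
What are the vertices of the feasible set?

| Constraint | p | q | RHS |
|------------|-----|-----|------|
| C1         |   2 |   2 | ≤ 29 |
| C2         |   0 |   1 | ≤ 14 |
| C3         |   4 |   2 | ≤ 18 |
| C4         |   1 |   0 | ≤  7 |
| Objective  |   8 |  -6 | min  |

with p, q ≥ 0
Each vertex is the intersection of two constraint boundaries that also satisfies all remaining constraints:
  p = 0 and q = 0 → (0, 0)
  4p + 2q = 18 and q = 0 → (4.5, 0)
  4p + 2q = 18 and p = 0 → (0, 9)

Vertices: (0, 0), (4.5, 0), (0, 9)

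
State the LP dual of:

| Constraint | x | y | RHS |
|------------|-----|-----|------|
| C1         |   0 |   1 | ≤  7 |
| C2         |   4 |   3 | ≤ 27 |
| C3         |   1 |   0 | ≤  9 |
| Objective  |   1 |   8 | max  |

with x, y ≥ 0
Minimize: z = 7y1 + 27y2 + 9y3

Subject to:
  C1: -4y2 - y3 ≤ -1
  C2: -y1 - 3y2 ≤ -8
  y1, y2, y3 ≥ 0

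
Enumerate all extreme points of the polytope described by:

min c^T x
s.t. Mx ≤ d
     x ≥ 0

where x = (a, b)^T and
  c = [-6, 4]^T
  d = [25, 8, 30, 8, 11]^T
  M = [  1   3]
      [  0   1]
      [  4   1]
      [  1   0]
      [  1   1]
Each vertex is the intersection of two constraint boundaries that also satisfies all remaining constraints:
  a = 0 and b = 0 → (0, 0)
  4a + b = 30 and b = 0 → (7.5, 0)
  4a + b = 30 and a + b = 11 → (6.333, 4.667)
  a + 3b = 25 and a + b = 11 → (4, 7)
  a + 3b = 25 and b = 8 → (1, 8)
  b = 8 and a = 0 → (0, 8)

Vertices: (0, 0), (7.5, 0), (6.333, 4.667), (4, 7), (1, 8), (0, 8)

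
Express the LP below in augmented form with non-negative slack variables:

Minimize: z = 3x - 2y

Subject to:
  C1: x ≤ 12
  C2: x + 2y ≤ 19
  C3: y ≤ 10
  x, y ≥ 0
min z = 3x - 2y

s.t.
  x + s1 = 12
  x + 2y + s2 = 19
  y + s3 = 10
  x, y, s1, s2, s3 ≥ 0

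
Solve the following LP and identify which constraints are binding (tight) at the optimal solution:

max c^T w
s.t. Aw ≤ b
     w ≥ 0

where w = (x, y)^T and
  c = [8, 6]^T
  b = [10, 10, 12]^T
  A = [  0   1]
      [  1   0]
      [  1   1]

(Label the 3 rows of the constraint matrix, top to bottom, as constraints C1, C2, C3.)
Optimal: x = 10, y = 2
Binding: C2, C3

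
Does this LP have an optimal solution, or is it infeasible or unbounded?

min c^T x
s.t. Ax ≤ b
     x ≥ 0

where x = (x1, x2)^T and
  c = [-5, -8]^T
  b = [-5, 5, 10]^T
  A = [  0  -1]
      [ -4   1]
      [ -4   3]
Feasible point: (2, 5) satisfies every constraint, so the LP is feasible.
Direction d = (1, 0): for each constraint row a, a·d ≤ 0 —
  (0)(1) + (-1)(0) = 0 ≤ 0
  (-4)(1) + (1)(0) = -4 ≤ 0
  (-4)(1) + (3)(0) = -4 ≤ 0
and d ≥ 0, so (2, 5) + t·d stays feasible for every t ≥ 0. Along this ray z = -5x1 - 8x2 changes by -5 per unit t, so z → −∞.

The LP is unbounded; z can be made arbitrarily small.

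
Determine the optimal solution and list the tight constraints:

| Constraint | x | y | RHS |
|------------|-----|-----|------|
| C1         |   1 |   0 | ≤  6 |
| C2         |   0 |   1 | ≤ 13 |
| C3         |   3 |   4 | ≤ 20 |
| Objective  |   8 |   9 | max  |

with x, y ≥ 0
Optimal: x = 6, y = 0.5
Slack at optimum:
  C1: slack = 0 (binding)
  C2: slack = 12.5
  C3: slack = 0 (binding)
  x ≥ 0: x = 6
  y ≥ 0: y = 0.5
Binding constraints: C1, C3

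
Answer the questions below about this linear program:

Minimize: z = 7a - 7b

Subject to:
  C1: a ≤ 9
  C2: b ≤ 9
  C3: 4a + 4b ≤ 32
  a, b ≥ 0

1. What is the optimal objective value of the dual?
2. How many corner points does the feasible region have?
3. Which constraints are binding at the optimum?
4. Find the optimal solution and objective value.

1. -56 (by strong duality, equal to the primal optimum)
2. 3
3. C3, a ≥ 0
4. a = 0, b = 8, z = -56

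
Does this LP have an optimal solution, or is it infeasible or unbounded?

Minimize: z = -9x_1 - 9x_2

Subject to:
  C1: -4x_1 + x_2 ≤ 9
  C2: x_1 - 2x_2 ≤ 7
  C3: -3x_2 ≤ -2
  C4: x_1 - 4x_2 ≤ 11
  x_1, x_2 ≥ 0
Feasible point: (0, 1) satisfies every constraint, so the LP is feasible.
Direction d = (1, 1): for each constraint row a, a·d ≤ 0 —
  (-4)(1) + (1)(1) = -3 ≤ 0
  (1)(1) + (-2)(1) = -1 ≤ 0
  (0)(1) + (-3)(1) = -3 ≤ 0
  (1)(1) + (-4)(1) = -3 ≤ 0
and d ≥ 0, so (0, 1) + t·d stays feasible for every t ≥ 0. Along this ray z = -9x_1 - 9x_2 changes by -18 per unit t, so z → −∞.

The LP is unbounded; z can be made arbitrarily small.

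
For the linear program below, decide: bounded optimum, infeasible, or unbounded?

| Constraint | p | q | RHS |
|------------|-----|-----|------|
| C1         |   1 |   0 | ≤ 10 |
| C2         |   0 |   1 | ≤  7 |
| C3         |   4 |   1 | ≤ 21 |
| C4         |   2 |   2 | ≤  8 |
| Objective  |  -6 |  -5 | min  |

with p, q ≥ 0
The point (4, 0) satisfies every constraint, so the LP is feasible; the constraints give p ≤ 10 and q ≤ 7, which with p, q ≥ 0 keep the feasible region inside a bounded box. A feasible, bounded LP attains a finite optimum at a vertex.

Evaluating z = -6p - 5q at each vertex:
  (0, 0): z = 0
  (4, 0): z = -24
  (0, 4): z = -20

The LP has an optimal solution: (4, 0) with z = -24.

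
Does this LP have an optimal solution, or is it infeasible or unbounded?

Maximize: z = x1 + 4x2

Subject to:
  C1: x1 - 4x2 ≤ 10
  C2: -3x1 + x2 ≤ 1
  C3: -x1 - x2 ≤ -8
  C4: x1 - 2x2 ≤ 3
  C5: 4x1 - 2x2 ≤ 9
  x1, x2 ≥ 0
Feasible point: (2, 6) satisfies every constraint, so the LP is feasible.
Direction d = (1, 3): for each constraint row a, a·d ≤ 0 —
  (1)(1) + (-4)(3) = -11 ≤ 0
  (-3)(1) + (1)(3) = 0 ≤ 0
  (-1)(1) + (-1)(3) = -4 ≤ 0
  (1)(1) + (-2)(3) = -5 ≤ 0
  (4)(1) + (-2)(3) = -2 ≤ 0
and d ≥ 0, so (2, 6) + t·d stays feasible for every t ≥ 0. Along this ray z = x1 + 4x2 changes by 13 per unit t, so z → +∞.

Unbounded — the objective can increase without bound over the feasible region.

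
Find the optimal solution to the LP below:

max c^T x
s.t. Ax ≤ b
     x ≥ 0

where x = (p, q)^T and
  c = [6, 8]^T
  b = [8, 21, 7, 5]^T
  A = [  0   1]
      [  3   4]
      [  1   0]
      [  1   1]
p = 0, q = 5, z = 40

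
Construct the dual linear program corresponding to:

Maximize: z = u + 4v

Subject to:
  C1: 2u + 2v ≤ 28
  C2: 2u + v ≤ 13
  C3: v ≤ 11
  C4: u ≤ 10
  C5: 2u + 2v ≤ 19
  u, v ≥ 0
Minimize: z = 28y1 + 13y2 + 11y3 + 10y4 + 19y5

Subject to:
  C1: -2y1 - 2y2 - y4 - 2y5 ≤ -1
  C2: -2y1 - y2 - y3 - 2y5 ≤ -4
  y1, y2, y3, y4, y5 ≥ 0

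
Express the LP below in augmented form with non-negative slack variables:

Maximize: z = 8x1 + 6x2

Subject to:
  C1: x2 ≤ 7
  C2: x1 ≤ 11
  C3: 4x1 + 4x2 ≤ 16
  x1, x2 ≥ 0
max z = 8x1 + 6x2

s.t.
  x2 + s1 = 7
  x1 + s2 = 11
  4x1 + 4x2 + s3 = 16
  x1, x2, s1, s2, s3 ≥ 0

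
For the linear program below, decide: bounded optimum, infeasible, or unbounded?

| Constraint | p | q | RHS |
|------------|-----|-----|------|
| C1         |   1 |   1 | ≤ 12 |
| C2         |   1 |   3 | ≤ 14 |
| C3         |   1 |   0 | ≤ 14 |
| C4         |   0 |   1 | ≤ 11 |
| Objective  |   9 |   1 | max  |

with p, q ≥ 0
The point (12, 0) satisfies every constraint, so the LP is feasible; the constraints give p ≤ 14 and q ≤ 11, which with p, q ≥ 0 keep the feasible region inside a bounded box. A feasible, bounded LP attains a finite optimum at a vertex.

Evaluating z = 9p + q at each vertex:
  (0, 0): z = 0
  (12, 0): z = 108
  (11, 1): z = 100
  (0, 4.667): z = 4.667

The LP has an optimal solution: (12, 0) with z = 108.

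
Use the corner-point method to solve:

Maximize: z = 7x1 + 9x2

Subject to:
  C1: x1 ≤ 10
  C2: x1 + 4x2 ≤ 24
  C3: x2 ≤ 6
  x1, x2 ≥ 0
Each vertex is the intersection of two constraint boundaries that also satisfies all remaining constraints:
  x1 = 0 and x2 = 0 → (0, 0)
  x1 = 10 and x2 = 0 → (10, 0)
  x1 = 10 and x1 + 4x2 = 24 → (10, 3.5)
  x1 + 4x2 = 24 and x2 = 6 → (0, 6)

Evaluating z = 7x1 + 9x2 at each vertex:
  (0, 0): z = 0
  (10, 0): z = 70
  (10, 3.5): z = 101.5
  (0, 6): z = 54

The maximum is at (10, 3.5) with z = 101.5.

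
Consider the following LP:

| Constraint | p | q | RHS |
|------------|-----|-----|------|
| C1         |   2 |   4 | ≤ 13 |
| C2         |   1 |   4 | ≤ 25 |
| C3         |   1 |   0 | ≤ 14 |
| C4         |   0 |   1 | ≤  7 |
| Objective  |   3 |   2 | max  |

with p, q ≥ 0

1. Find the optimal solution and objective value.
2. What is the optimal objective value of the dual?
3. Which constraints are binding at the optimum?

1. p = 6.5, q = 0, z = 19.5
2. 19.5 (by strong duality, equal to the primal optimum)
3. C1, q ≥ 0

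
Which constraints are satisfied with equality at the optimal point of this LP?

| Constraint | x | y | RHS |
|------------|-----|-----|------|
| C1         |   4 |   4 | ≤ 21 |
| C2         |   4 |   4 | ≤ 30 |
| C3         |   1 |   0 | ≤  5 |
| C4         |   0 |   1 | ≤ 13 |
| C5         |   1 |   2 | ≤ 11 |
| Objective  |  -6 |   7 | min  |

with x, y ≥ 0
Optimal: x = 5, y = 0
Slack at optimum:
  C1: slack = 1
  C2: slack = 10
  C3: slack = 0 (binding)
  C4: slack = 13
  C5: slack = 6
  x ≥ 0: x = 5
  y ≥ 0: y = 0 (binding)
Binding constraints: C3, y ≥ 0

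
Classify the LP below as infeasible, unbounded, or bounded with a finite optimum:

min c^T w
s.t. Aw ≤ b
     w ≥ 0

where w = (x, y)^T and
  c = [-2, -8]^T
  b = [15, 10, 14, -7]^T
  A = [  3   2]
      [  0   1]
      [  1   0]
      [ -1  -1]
The point (0, 7.5) satisfies every constraint, so the LP is feasible; the constraints give x ≤ 14 and y ≤ 10, which with x, y ≥ 0 keep the feasible region inside a bounded box. A feasible, bounded LP attains a finite optimum at a vertex.

Evaluating z = -2x - 8y at each vertex:
  (1, 6): z = -50
  (0, 7.5): z = -60
  (0, 7): z = -56

Feasible with finite optimum z* = -60 at (0, 7.5).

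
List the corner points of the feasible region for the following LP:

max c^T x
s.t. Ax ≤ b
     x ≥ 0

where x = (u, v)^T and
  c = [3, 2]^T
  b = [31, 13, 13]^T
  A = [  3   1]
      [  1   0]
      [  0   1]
Each vertex is the intersection of two constraint boundaries that also satisfies all remaining constraints:
  u = 0 and v = 0 → (0, 0)
  3u + v = 31 and v = 0 → (10.33, 0)
  3u + v = 31 and v = 13 → (6, 13)
  v = 13 and u = 0 → (0, 13)

Vertices: (0, 0), (10.33, 0), (6, 13), (0, 13)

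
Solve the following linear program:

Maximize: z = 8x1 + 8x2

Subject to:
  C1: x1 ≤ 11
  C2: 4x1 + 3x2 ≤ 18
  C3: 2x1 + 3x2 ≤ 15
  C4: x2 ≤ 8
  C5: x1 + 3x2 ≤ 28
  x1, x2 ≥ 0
Each vertex is the intersection of two constraint boundaries that also satisfies all remaining constraints:
  x1 = 0 and x2 = 0 → (0, 0)
  4x1 + 3x2 = 18 and x2 = 0 → (4.5, 0)
  4x1 + 3x2 = 18 and 2x1 + 3x2 = 15 → (1.5, 4)
  2x1 + 3x2 = 15 and x1 = 0 → (0, 5)

Evaluating z = 8x1 + 8x2 at each vertex:
  (0, 0): z = 0
  (4.5, 0): z = 36
  (1.5, 4): z = 44
  (0, 5): z = 40

The maximum is at (1.5, 4) with z = 44.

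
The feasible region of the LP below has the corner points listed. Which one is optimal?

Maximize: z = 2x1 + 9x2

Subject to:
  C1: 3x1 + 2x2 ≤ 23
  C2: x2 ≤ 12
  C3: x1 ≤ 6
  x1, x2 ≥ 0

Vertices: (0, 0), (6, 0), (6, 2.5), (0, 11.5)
Evaluating z = 2x1 + 9x2 at each vertex:
  (0, 0): z = 0
  (6, 0): z = 12
  (6, 2.5): z = 34.5
  (0, 11.5): z = 103.5

The largest value is z = 103.5, attained at (0, 11.5).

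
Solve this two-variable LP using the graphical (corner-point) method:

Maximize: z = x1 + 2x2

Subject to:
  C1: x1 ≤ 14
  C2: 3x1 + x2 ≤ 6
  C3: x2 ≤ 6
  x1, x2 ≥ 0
x1 = 0, x2 = 6, z = 12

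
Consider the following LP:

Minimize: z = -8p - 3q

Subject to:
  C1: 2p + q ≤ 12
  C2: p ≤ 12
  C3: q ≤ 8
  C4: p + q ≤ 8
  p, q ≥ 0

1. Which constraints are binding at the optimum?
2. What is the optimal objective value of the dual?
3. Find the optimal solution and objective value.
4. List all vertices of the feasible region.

1. C1, q ≥ 0
2. -48 (by strong duality, equal to the primal optimum)
3. p = 6, q = 0, z = -48
4. (0, 0), (6, 0), (4, 4), (0, 8)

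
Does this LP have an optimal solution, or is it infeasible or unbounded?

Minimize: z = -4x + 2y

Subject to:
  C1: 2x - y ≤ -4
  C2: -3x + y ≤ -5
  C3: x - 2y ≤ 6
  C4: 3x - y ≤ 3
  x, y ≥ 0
C4 requires 3x - y ≤ 3, while C2 (-3x + y ≤ -5) is equivalent to 3x - y ≥ 5. Together they would need 5 ≤ 3x - y ≤ 3, which is impossible since 5 > 3. No point satisfies all constraints.

The feasible region is empty; the LP is infeasible.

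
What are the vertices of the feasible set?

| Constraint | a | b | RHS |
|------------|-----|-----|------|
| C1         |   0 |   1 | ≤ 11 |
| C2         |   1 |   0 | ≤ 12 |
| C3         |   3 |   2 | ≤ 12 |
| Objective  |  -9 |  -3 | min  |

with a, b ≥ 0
Each vertex is the intersection of two constraint boundaries that also satisfies all remaining constraints:
  a = 0 and b = 0 → (0, 0)
  3a + 2b = 12 and b = 0 → (4, 0)
  3a + 2b = 12 and a = 0 → (0, 6)

Vertices: (0, 0), (4, 0), (0, 6)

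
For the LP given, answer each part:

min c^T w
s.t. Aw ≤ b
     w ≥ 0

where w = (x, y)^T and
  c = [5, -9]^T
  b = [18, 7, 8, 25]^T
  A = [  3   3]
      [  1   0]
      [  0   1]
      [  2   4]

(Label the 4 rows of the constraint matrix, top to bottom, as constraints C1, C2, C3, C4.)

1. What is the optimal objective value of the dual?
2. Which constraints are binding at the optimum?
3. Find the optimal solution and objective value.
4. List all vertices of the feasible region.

1. -54 (by strong duality, equal to the primal optimum)
2. C1, x ≥ 0
3. x = 0, y = 6, z = -54
4. (0, 0), (6, 0), (0, 6)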